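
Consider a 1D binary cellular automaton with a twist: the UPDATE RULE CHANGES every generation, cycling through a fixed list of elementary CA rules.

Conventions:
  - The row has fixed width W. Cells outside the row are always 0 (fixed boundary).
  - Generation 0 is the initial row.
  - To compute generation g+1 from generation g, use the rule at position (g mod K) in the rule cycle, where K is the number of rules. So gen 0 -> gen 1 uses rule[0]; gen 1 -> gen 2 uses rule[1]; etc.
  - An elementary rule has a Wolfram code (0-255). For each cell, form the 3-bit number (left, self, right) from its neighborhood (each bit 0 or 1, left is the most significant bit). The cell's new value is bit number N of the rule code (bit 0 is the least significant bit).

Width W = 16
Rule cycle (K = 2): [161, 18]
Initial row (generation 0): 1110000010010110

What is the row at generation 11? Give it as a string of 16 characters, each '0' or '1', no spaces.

Answer: 1000111000010001

Derivation:
Gen 0: 1110000010010110
Gen 1 (rule 161): 0100111000001000
Gen 2 (rule 18): 1011000100010100
Gen 3 (rule 161): 0100010001001001
Gen 4 (rule 18): 1010101010110110
Gen 5 (rule 161): 0101010101001000
Gen 6 (rule 18): 1000000000110100
Gen 7 (rule 161): 0011111110001001
Gen 8 (rule 18): 0100000001010110
Gen 9 (rule 161): 0001111100101000
Gen 10 (rule 18): 0010000011000100
Gen 11 (rule 161): 1000111000010001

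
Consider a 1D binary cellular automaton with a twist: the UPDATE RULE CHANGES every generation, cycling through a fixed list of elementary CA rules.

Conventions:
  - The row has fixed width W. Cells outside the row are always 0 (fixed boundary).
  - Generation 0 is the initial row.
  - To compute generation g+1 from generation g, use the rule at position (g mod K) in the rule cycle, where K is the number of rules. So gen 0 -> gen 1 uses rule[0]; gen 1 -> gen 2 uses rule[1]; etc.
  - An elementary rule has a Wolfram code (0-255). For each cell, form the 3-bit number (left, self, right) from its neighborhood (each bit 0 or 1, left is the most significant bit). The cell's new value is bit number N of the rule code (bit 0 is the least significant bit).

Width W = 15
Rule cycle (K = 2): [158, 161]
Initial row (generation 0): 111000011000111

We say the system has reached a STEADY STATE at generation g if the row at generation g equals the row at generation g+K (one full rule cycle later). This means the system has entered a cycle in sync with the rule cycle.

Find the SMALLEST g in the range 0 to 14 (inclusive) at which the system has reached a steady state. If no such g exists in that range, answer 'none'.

Gen 0: 111000011000111
Gen 1 (rule 158): 110100110101110
Gen 2 (rule 161): 001000001010100
Gen 3 (rule 158): 011100011010110
Gen 4 (rule 161): 001001000101000
Gen 5 (rule 158): 011111101101100
Gen 6 (rule 161): 001111010010001
Gen 7 (rule 158): 011110011111011
Gen 8 (rule 161): 001100001110100
Gen 9 (rule 158): 011010011100110
Gen 10 (rule 161): 000100001000000
Gen 11 (rule 158): 001110011100000
Gen 12 (rule 161): 100100001001111
Gen 13 (rule 158): 111110011111110
Gen 14 (rule 161): 011100001111100
Gen 15 (rule 158): 111010011111010
Gen 16 (rule 161): 010100001110100

Answer: none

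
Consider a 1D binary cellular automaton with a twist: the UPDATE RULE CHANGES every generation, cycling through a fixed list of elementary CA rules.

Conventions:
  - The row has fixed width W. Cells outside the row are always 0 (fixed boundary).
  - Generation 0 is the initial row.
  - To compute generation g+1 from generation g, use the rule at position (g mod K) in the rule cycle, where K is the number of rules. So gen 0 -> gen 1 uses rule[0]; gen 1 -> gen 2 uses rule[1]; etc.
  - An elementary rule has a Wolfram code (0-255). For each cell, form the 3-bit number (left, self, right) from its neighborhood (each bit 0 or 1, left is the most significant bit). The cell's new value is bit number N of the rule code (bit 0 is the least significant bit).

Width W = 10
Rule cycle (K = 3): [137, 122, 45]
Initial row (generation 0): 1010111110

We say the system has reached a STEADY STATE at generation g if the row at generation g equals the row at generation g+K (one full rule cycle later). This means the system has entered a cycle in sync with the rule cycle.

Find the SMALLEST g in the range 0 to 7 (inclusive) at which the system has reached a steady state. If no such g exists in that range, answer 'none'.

Answer: none

Derivation:
Gen 0: 1010111110
Gen 1 (rule 137): 0000111100
Gen 2 (rule 122): 0001100110
Gen 3 (rule 45): 1101000100
Gen 4 (rule 137): 1000010001
Gen 5 (rule 122): 0100101010
Gen 6 (rule 45): 0100111110
Gen 7 (rule 137): 0000111100
Gen 8 (rule 122): 0001100110
Gen 9 (rule 45): 1101000100
Gen 10 (rule 137): 1000010001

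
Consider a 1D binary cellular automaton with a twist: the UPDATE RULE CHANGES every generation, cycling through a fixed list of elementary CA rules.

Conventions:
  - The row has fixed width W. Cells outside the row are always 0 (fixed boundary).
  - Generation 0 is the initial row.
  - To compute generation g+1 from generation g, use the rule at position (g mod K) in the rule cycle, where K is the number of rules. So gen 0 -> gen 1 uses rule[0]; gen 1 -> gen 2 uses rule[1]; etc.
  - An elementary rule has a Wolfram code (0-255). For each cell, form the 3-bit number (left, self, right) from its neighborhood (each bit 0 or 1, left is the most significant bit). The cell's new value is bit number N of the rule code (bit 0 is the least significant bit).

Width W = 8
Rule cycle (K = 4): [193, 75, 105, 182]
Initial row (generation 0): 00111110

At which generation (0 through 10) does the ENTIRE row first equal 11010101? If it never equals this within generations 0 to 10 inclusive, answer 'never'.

Answer: never

Derivation:
Gen 0: 00111110
Gen 1 (rule 193): 10011110
Gen 2 (rule 75): 00110010
Gen 3 (rule 105): 10110000
Gen 4 (rule 182): 11001000
Gen 5 (rule 193): 01000011
Gen 6 (rule 75): 10011111
Gen 7 (rule 105): 00010001
Gen 8 (rule 182): 00111011
Gen 9 (rule 193): 10011001
Gen 10 (rule 75): 00111010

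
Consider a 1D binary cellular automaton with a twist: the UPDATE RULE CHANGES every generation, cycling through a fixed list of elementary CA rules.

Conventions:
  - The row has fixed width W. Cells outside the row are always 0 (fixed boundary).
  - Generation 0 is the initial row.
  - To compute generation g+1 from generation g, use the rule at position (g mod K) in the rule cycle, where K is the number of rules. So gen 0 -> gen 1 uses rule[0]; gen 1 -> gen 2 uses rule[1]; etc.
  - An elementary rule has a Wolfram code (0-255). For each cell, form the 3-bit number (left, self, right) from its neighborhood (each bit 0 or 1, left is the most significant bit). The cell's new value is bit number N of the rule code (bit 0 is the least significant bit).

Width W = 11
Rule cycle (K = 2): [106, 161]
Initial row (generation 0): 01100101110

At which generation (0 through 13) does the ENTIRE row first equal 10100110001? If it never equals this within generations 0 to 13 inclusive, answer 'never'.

Gen 0: 01100101110
Gen 1 (rule 106): 11101011010
Gen 2 (rule 161): 01010100100
Gen 3 (rule 106): 10101001000
Gen 4 (rule 161): 01010000011
Gen 5 (rule 106): 10100000111
Gen 6 (rule 161): 01001110010
Gen 7 (rule 106): 10011010100
Gen 8 (rule 161): 00000101001
Gen 9 (rule 106): 00001010010
Gen 10 (rule 161): 11100100000
Gen 11 (rule 106): 10101000000
Gen 12 (rule 161): 01010011111
Gen 13 (rule 106): 10100110001

Answer: 13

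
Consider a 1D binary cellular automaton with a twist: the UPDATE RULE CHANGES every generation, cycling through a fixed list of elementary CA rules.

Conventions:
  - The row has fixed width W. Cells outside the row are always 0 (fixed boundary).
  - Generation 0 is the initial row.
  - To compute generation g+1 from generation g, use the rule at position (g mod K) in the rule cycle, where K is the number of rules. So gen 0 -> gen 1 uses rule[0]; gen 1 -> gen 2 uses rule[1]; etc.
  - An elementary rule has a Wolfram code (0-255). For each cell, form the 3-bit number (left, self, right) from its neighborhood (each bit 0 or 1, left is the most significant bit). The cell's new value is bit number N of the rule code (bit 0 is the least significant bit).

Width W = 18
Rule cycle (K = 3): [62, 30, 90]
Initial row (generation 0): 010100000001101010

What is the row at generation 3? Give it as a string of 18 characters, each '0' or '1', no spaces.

Gen 0: 010100000001101010
Gen 1 (rule 62): 111110000011011111
Gen 2 (rule 30): 100001000110010000
Gen 3 (rule 90): 010010101111101000

Answer: 010010101111101000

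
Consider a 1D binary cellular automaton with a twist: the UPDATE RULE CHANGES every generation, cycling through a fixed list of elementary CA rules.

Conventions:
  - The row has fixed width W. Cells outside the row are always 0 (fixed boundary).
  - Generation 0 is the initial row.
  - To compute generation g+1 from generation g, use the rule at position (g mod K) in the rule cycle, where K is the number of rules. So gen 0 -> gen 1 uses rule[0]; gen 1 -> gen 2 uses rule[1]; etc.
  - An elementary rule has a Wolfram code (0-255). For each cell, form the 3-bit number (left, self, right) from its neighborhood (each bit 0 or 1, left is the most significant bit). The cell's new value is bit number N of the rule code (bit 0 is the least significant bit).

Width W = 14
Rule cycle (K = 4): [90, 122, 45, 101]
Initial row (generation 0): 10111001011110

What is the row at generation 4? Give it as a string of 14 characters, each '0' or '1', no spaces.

Answer: 00011010001011

Derivation:
Gen 0: 10111001011110
Gen 1 (rule 90): 00101110010011
Gen 2 (rule 122): 01011011101111
Gen 3 (rule 45): 01110110011000
Gen 4 (rule 101): 00011010001011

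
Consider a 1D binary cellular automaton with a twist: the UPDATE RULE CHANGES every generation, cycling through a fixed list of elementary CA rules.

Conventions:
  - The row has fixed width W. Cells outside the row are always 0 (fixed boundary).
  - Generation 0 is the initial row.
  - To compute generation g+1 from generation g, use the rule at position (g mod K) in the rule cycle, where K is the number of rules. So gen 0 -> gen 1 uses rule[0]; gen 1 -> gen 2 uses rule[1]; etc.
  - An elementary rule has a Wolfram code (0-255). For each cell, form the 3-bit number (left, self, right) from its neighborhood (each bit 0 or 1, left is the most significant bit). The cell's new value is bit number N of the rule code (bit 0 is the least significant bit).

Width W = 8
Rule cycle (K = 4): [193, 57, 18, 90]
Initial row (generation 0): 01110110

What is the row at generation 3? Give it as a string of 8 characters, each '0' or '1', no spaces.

Gen 0: 01110110
Gen 1 (rule 193): 00110010
Gen 2 (rule 57): 10101001
Gen 3 (rule 18): 00000110

Answer: 00000110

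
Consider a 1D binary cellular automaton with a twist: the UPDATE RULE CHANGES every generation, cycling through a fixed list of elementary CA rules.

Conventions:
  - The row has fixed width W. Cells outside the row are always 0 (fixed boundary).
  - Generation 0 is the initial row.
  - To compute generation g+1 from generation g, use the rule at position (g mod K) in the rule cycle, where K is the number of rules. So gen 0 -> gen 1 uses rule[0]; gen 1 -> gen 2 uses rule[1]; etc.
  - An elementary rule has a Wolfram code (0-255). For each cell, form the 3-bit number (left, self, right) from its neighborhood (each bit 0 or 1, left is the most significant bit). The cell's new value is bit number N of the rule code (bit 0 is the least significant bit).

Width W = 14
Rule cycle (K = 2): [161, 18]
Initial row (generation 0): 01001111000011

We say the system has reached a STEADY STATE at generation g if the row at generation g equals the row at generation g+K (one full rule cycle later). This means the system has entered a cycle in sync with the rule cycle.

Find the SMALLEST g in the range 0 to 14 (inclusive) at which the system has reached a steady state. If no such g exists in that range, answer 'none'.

Answer: none

Derivation:
Gen 0: 01001111000011
Gen 1 (rule 161): 00000110011000
Gen 2 (rule 18): 00001001100100
Gen 3 (rule 161): 11100000000001
Gen 4 (rule 18): 00010000000010
Gen 5 (rule 161): 11000111111000
Gen 6 (rule 18): 00101000000100
Gen 7 (rule 161): 10010011110001
Gen 8 (rule 18): 01101100001010
Gen 9 (rule 161): 00010001100100
Gen 10 (rule 18): 00101010011010
Gen 11 (rule 161): 10010100000100
Gen 12 (rule 18): 01100010001010
Gen 13 (rule 161): 00001000100100
Gen 14 (rule 18): 00010101011010
Gen 15 (rule 161): 11001010100100
Gen 16 (rule 18): 00110000011010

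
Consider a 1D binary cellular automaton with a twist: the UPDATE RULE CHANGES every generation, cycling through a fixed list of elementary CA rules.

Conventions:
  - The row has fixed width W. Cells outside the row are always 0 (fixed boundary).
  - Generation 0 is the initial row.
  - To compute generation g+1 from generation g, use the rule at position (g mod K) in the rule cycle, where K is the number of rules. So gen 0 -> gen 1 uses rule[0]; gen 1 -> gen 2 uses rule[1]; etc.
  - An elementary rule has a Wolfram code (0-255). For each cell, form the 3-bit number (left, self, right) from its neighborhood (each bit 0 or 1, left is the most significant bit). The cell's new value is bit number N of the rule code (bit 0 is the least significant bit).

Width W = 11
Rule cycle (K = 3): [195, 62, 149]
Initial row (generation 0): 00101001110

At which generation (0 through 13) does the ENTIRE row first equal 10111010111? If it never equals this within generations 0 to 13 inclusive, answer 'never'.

Gen 0: 00101001110
Gen 1 (rule 195): 11000010110
Gen 2 (rule 62): 10100111101
Gen 3 (rule 149): 10110011001
Gen 4 (rule 195): 00010101010
Gen 5 (rule 62): 00111111111
Gen 6 (rule 149): 10011111110
Gen 7 (rule 195): 00101111110
Gen 8 (rule 62): 01111000001
Gen 9 (rule 149): 00110111101
Gen 10 (rule 195): 11010011100
Gen 11 (rule 62): 10111110010
Gen 12 (rule 149): 10011101011
Gen 13 (rule 195): 00101100001

Answer: never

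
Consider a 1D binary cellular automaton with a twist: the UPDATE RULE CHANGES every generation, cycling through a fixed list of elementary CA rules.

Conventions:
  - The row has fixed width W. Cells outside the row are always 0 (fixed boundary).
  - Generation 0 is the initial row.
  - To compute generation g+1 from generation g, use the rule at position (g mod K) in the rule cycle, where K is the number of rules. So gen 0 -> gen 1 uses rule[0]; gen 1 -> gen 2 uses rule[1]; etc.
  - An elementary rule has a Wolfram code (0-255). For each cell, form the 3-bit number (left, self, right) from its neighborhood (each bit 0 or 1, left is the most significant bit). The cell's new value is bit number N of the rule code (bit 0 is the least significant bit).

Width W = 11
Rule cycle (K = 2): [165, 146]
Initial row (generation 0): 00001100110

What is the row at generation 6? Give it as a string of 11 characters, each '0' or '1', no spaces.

Answer: 01000110010

Derivation:
Gen 0: 00001100110
Gen 1 (rule 165): 11100000000
Gen 2 (rule 146): 01010000000
Gen 3 (rule 165): 01110111111
Gen 4 (rule 146): 10100011110
Gen 5 (rule 165): 11101001100
Gen 6 (rule 146): 01000110010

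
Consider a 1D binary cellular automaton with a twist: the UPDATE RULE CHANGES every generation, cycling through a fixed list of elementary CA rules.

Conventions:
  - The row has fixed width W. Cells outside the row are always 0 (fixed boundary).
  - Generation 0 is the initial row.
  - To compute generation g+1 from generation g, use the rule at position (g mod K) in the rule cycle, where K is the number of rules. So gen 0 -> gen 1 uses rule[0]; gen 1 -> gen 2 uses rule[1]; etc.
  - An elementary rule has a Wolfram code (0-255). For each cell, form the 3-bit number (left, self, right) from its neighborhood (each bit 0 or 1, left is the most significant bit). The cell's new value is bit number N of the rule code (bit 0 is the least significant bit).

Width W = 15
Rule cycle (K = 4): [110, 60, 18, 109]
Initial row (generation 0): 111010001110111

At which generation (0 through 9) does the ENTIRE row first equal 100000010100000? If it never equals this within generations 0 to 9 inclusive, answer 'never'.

Gen 0: 111010001110111
Gen 1 (rule 110): 101110011011101
Gen 2 (rule 60): 111001010110011
Gen 3 (rule 18): 000110000001100
Gen 4 (rule 109): 110110111101101
Gen 5 (rule 110): 111111100111111
Gen 6 (rule 60): 100000010100000
Gen 7 (rule 18): 010000100010000
Gen 8 (rule 109): 010110101010111
Gen 9 (rule 110): 111111111111101

Answer: 6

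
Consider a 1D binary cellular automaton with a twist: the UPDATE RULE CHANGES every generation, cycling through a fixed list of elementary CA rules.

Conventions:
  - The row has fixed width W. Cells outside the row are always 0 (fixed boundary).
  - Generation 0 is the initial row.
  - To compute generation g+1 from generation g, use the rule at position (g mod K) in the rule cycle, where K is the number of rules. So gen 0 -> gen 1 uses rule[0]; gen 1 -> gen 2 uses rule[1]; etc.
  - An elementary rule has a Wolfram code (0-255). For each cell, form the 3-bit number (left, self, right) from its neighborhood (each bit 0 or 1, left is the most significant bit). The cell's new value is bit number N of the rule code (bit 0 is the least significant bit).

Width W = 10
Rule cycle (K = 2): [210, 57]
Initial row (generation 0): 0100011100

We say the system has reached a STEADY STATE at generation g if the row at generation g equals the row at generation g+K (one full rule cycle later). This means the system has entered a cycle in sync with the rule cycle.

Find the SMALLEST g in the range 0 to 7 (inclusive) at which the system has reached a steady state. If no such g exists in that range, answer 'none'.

Gen 0: 0100011100
Gen 1 (rule 210): 1010101110
Gen 2 (rule 57): 0101011001
Gen 3 (rule 210): 1000001110
Gen 4 (rule 57): 0111101001
Gen 5 (rule 210): 1011100110
Gen 6 (rule 57): 0110010101
Gen 7 (rule 210): 1011100000
Gen 8 (rule 57): 0110011111
Gen 9 (rule 210): 1011101111

Answer: none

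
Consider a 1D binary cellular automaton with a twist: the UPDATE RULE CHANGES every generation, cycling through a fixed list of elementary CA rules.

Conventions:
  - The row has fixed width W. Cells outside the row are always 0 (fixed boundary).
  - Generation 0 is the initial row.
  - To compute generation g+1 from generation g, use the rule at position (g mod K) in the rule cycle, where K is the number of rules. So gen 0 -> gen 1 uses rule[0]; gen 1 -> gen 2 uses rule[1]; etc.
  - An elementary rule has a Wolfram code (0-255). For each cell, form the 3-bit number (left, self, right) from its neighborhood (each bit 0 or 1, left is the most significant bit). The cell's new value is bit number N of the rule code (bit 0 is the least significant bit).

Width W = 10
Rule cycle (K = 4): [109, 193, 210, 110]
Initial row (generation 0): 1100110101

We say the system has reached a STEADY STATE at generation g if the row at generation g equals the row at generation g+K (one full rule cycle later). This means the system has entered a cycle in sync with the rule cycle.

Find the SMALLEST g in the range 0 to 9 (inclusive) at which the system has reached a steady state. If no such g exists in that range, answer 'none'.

Answer: none

Derivation:
Gen 0: 1100110101
Gen 1 (rule 109): 1100111111
Gen 2 (rule 193): 0100011111
Gen 3 (rule 210): 1010101111
Gen 4 (rule 110): 1111111001
Gen 5 (rule 109): 1000001001
Gen 6 (rule 193): 0011100000
Gen 7 (rule 210): 0101110000
Gen 8 (rule 110): 1111010000
Gen 9 (rule 109): 1001110111
Gen 10 (rule 193): 0000110011
Gen 11 (rule 210): 0001011101
Gen 12 (rule 110): 0011110111
Gen 13 (rule 109): 1010011101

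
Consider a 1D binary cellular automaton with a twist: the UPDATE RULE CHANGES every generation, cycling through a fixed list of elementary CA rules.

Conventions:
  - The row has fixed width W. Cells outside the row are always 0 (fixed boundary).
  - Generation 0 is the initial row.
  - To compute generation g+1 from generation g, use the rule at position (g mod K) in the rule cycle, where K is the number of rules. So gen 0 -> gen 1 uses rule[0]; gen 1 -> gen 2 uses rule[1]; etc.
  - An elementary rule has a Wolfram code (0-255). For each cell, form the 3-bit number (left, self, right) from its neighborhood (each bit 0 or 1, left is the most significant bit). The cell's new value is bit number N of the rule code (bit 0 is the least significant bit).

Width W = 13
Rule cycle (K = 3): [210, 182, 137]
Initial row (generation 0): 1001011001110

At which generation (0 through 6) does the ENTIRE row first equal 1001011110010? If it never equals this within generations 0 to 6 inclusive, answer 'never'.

Gen 0: 1001011001110
Gen 1 (rule 210): 0110001110111
Gen 2 (rule 182): 1001010101010
Gen 3 (rule 137): 0000000000000
Gen 4 (rule 210): 0000000000000
Gen 5 (rule 182): 0000000000000
Gen 6 (rule 137): 1111111111111

Answer: never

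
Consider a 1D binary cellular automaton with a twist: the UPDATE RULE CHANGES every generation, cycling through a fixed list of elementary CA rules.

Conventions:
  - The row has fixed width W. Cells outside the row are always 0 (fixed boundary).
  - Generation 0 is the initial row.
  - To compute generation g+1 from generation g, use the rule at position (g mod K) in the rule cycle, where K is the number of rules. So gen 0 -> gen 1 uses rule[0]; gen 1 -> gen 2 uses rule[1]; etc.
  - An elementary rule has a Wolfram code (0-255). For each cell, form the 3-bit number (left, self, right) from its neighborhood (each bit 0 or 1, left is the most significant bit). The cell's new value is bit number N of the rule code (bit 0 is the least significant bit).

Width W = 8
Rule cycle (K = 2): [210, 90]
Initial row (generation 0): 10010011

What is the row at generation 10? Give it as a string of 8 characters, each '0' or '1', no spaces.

Gen 0: 10010011
Gen 1 (rule 210): 01101101
Gen 2 (rule 90): 11101100
Gen 3 (rule 210): 01100110
Gen 4 (rule 90): 11111111
Gen 5 (rule 210): 01111111
Gen 6 (rule 90): 11000001
Gen 7 (rule 210): 01100010
Gen 8 (rule 90): 11110101
Gen 9 (rule 210): 01110000
Gen 10 (rule 90): 11011000

Answer: 11011000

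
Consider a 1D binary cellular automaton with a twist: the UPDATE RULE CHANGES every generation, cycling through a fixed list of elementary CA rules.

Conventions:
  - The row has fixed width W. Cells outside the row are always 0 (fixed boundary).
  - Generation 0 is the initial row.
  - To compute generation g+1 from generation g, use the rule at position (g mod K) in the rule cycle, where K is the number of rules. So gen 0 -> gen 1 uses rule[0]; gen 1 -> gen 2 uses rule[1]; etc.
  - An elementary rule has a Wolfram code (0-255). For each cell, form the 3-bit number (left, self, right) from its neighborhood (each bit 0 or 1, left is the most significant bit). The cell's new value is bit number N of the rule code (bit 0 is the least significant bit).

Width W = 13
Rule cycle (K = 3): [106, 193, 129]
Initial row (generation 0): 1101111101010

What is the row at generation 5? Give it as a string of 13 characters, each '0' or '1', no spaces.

Answer: 0001111100011

Derivation:
Gen 0: 1101111101010
Gen 1 (rule 106): 1111000110100
Gen 2 (rule 193): 0111010010001
Gen 3 (rule 129): 0010000000100
Gen 4 (rule 106): 0100000001000
Gen 5 (rule 193): 0001111100011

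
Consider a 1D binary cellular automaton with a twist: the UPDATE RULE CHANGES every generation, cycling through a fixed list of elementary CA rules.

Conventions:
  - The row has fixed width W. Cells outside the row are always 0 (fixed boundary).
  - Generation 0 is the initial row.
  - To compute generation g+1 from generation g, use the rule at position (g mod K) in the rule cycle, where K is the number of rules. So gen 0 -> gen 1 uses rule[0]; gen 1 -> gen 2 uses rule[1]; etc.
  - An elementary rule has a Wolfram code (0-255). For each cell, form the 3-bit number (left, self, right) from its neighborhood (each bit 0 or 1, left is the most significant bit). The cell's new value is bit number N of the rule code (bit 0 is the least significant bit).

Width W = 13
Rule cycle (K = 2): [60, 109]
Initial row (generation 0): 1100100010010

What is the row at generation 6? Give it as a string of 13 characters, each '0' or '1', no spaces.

Answer: 1010011001101

Derivation:
Gen 0: 1100100010010
Gen 1 (rule 60): 1010110011011
Gen 2 (rule 109): 1111110011111
Gen 3 (rule 60): 1000001010000
Gen 4 (rule 109): 1011101110111
Gen 5 (rule 60): 1110011001100
Gen 6 (rule 109): 1010011001101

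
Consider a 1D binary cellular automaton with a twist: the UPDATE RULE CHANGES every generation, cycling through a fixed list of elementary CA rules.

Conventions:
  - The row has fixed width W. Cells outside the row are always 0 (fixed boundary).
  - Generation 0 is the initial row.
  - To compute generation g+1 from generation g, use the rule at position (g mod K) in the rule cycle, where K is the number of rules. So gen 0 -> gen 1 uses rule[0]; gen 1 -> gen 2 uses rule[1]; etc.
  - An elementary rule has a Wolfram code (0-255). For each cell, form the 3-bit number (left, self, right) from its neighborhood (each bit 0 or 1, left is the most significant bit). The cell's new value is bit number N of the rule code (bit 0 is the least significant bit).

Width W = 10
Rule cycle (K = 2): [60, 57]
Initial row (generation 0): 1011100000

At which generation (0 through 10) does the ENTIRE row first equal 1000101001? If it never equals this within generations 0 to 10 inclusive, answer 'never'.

Gen 0: 1011100000
Gen 1 (rule 60): 1110010000
Gen 2 (rule 57): 1001001111
Gen 3 (rule 60): 1101101000
Gen 4 (rule 57): 1011010111
Gen 5 (rule 60): 1110111100
Gen 6 (rule 57): 1001100011
Gen 7 (rule 60): 1101010010
Gen 8 (rule 57): 1010101001
Gen 9 (rule 60): 1111111101
Gen 10 (rule 57): 1000000010

Answer: never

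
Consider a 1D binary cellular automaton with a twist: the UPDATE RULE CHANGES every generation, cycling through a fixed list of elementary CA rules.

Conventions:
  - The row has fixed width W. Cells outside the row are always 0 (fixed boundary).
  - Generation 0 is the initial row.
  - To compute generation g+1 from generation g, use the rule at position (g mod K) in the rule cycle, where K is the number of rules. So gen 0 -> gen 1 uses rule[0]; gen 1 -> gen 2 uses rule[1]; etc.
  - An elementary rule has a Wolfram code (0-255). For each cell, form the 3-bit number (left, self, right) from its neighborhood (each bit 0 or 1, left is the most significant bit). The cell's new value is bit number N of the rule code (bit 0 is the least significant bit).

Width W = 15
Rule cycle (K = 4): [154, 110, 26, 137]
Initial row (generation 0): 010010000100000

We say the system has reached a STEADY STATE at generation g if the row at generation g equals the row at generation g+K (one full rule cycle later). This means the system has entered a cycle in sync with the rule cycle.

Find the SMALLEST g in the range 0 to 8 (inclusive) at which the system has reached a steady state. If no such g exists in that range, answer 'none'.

Answer: none

Derivation:
Gen 0: 010010000100000
Gen 1 (rule 154): 101101001010000
Gen 2 (rule 110): 111111011110000
Gen 3 (rule 26): 100000010001000
Gen 4 (rule 137): 001111000100011
Gen 5 (rule 154): 011110101010110
Gen 6 (rule 110): 110011111111110
Gen 7 (rule 26): 101110000000001
Gen 8 (rule 137): 001100111111100
Gen 9 (rule 154): 011011111111010
Gen 10 (rule 110): 111110000001110
Gen 11 (rule 26): 100001000011001
Gen 12 (rule 137): 001100011010000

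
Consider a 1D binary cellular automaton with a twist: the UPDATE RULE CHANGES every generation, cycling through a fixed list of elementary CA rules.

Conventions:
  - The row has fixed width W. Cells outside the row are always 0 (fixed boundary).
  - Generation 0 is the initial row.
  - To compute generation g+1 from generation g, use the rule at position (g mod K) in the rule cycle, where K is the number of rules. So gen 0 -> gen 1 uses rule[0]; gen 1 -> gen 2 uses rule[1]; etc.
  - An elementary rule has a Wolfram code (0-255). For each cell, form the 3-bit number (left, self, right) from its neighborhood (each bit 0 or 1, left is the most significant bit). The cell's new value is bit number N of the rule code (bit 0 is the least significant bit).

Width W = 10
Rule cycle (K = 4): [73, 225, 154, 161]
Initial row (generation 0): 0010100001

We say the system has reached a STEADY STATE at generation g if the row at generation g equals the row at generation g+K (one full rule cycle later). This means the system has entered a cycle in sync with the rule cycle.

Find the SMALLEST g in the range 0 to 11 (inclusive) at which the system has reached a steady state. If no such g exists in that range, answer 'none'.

Gen 0: 0010100001
Gen 1 (rule 73): 1000001100
Gen 2 (rule 225): 0011100101
Gen 3 (rule 154): 0111011000
Gen 4 (rule 161): 0010100011
Gen 5 (rule 73): 1000001011
Gen 6 (rule 225): 0011100101
Gen 7 (rule 154): 0111011000
Gen 8 (rule 161): 0010100011
Gen 9 (rule 73): 1000001011
Gen 10 (rule 225): 0011100101
Gen 11 (rule 154): 0111011000
Gen 12 (rule 161): 0010100011
Gen 13 (rule 73): 1000001011
Gen 14 (rule 225): 0011100101
Gen 15 (rule 154): 0111011000

Answer: 2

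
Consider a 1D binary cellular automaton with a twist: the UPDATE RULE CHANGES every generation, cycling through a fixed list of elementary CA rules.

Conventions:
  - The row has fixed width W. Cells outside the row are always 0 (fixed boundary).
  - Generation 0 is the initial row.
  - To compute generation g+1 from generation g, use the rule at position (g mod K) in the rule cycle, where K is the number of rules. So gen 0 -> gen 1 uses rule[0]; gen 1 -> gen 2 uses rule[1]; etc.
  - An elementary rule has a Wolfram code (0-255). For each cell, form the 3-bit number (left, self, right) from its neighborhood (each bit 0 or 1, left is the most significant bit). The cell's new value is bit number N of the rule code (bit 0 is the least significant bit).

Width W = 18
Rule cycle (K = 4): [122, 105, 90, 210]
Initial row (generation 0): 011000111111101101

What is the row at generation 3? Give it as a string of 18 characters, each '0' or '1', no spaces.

Gen 0: 011000111111101101
Gen 1 (rule 122): 111101100000111110
Gen 2 (rule 105): 100111101110100010
Gen 3 (rule 90): 011100101010010101

Answer: 011100101010010101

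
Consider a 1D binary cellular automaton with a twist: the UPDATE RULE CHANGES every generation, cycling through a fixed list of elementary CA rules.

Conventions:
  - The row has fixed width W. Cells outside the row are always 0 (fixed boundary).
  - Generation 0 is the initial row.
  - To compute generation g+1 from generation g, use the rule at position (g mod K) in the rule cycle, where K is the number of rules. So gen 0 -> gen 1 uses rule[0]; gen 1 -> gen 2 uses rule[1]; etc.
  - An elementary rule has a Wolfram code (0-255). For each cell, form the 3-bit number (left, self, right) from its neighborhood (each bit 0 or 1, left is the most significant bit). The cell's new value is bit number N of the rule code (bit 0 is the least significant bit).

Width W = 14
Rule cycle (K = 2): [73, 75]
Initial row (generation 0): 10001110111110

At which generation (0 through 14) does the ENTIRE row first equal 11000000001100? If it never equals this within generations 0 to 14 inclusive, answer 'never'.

Answer: 2

Derivation:
Gen 0: 10001110111110
Gen 1 (rule 73): 00101010100010
Gen 2 (rule 75): 11000000001100
Gen 3 (rule 73): 11011111101101
Gen 4 (rule 75): 11010000101100
Gen 5 (rule 73): 11000110001101
Gen 6 (rule 75): 11011110111100
Gen 7 (rule 73): 11010010100101
Gen 8 (rule 75): 11000100001000
Gen 9 (rule 73): 11010001100011
Gen 10 (rule 75): 11000111101111
Gen 11 (rule 73): 11010100101001
Gen 12 (rule 75): 11000001000010
Gen 13 (rule 73): 11011100011000
Gen 14 (rule 75): 11010101111011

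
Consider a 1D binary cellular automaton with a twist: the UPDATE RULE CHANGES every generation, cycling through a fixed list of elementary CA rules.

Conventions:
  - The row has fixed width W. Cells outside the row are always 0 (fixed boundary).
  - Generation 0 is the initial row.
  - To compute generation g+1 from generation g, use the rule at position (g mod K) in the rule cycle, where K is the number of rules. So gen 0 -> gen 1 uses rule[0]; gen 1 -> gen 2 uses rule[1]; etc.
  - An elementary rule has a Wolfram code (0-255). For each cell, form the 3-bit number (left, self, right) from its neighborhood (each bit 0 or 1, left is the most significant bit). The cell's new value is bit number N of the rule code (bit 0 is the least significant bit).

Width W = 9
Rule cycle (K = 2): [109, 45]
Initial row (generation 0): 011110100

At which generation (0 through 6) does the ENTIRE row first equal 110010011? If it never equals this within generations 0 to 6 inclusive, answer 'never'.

Answer: never

Derivation:
Gen 0: 011110100
Gen 1 (rule 109): 010011101
Gen 2 (rule 45): 010010011
Gen 3 (rule 109): 010010011
Gen 4 (rule 45): 010010010
Gen 5 (rule 109): 010010010
Gen 6 (rule 45): 010010010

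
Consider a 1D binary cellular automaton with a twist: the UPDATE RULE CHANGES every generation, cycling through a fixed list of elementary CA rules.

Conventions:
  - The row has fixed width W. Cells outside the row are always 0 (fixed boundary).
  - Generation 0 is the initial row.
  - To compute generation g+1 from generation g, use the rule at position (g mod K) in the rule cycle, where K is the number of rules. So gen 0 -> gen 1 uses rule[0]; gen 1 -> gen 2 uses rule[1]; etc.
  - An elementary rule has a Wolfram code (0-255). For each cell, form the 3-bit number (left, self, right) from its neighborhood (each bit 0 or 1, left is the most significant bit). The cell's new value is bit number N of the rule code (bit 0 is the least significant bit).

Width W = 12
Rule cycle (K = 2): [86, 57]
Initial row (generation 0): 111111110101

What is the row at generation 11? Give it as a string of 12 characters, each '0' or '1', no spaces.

Gen 0: 111111110101
Gen 1 (rule 86): 000000010101
Gen 2 (rule 57): 111111001010
Gen 3 (rule 86): 000001111011
Gen 4 (rule 57): 111101000110
Gen 5 (rule 86): 000101101011
Gen 6 (rule 57): 110011010110
Gen 7 (rule 86): 011101010011
Gen 8 (rule 57): 010010101010
Gen 9 (rule 86): 111110101011
Gen 10 (rule 57): 100001010110
Gen 11 (rule 86): 110011010011

Answer: 110011010011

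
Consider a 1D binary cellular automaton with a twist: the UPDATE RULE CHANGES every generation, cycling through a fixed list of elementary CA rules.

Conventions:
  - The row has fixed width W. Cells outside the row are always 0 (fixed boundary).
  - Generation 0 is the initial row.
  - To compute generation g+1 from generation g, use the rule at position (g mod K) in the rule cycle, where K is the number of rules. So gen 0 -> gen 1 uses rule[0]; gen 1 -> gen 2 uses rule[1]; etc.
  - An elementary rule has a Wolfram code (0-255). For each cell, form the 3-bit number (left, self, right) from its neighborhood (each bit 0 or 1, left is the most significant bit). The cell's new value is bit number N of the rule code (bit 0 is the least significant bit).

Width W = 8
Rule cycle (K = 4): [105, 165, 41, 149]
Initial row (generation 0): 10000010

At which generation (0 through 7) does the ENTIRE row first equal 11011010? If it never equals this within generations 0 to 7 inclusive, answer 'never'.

Gen 0: 10000010
Gen 1 (rule 105): 00111000
Gen 2 (rule 165): 10010011
Gen 3 (rule 41): 00000010
Gen 4 (rule 149): 11111011
Gen 5 (rule 105): 10001111
Gen 6 (rule 165): 10100110
Gen 7 (rule 41): 01000100

Answer: never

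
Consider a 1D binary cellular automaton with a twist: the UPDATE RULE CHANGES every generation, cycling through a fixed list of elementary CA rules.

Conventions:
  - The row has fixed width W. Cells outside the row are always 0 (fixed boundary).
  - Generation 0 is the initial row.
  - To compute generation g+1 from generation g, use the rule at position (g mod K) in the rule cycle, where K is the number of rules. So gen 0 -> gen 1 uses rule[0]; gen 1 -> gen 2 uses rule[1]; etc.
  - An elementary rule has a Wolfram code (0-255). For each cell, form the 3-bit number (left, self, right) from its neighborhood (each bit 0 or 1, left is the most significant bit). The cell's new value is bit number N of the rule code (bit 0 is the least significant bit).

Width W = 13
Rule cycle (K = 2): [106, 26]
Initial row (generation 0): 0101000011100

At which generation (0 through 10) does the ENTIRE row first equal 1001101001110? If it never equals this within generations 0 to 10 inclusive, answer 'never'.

Gen 0: 0101000011100
Gen 1 (rule 106): 1010000110100
Gen 2 (rule 26): 0001001100010
Gen 3 (rule 106): 0010011100100
Gen 4 (rule 26): 0101110011010
Gen 5 (rule 106): 1011010111100
Gen 6 (rule 26): 0010000100010
Gen 7 (rule 106): 0100001000100
Gen 8 (rule 26): 1010010101010
Gen 9 (rule 106): 0100101010100
Gen 10 (rule 26): 1011000000010

Answer: never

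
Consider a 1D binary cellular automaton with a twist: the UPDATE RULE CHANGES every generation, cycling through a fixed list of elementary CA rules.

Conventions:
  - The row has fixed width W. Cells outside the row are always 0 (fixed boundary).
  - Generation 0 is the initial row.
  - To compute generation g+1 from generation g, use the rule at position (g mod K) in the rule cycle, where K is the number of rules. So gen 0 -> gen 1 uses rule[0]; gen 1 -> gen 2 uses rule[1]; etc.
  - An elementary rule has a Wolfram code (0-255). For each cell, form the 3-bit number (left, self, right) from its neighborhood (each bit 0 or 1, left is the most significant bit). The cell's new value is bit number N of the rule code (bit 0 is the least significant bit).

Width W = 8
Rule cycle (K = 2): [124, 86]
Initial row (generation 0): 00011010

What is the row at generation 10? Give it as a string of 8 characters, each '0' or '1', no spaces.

Gen 0: 00011010
Gen 1 (rule 124): 00011111
Gen 2 (rule 86): 00100001
Gen 3 (rule 124): 00110001
Gen 4 (rule 86): 01011011
Gen 5 (rule 124): 01111111
Gen 6 (rule 86): 10000001
Gen 7 (rule 124): 11000001
Gen 8 (rule 86): 01100011
Gen 9 (rule 124): 01110011
Gen 10 (rule 86): 10011101

Answer: 10011101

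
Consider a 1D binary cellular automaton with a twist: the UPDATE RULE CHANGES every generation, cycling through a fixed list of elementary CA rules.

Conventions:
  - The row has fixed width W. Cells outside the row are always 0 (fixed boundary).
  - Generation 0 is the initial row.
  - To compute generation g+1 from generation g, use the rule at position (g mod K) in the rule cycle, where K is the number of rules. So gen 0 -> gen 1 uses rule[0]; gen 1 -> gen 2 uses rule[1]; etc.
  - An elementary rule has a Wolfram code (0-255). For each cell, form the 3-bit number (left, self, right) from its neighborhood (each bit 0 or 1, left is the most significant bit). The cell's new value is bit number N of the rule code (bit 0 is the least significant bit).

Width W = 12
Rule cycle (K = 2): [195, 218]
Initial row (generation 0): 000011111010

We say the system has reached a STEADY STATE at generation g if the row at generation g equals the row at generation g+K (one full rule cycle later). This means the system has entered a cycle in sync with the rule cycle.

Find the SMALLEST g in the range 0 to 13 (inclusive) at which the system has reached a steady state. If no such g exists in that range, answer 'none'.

Gen 0: 000011111010
Gen 1 (rule 195): 111101111000
Gen 2 (rule 218): 111101111100
Gen 3 (rule 195): 011100111101
Gen 4 (rule 218): 111111111100
Gen 5 (rule 195): 011111111101
Gen 6 (rule 218): 111111111100
Gen 7 (rule 195): 011111111101
Gen 8 (rule 218): 111111111100
Gen 9 (rule 195): 011111111101
Gen 10 (rule 218): 111111111100
Gen 11 (rule 195): 011111111101
Gen 12 (rule 218): 111111111100
Gen 13 (rule 195): 011111111101
Gen 14 (rule 218): 111111111100
Gen 15 (rule 195): 011111111101

Answer: 4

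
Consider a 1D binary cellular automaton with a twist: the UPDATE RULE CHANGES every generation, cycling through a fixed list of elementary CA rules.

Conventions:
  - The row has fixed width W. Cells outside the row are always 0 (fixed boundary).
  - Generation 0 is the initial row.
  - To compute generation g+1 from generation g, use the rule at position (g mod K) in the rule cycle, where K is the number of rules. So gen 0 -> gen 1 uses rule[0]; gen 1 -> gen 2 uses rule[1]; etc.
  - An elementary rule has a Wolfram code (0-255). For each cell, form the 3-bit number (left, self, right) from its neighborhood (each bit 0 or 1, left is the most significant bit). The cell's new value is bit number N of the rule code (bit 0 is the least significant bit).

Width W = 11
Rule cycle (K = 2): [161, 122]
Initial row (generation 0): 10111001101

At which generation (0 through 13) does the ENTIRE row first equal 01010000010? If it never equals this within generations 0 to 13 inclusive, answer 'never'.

Gen 0: 10111001101
Gen 1 (rule 161): 01010000010
Gen 2 (rule 122): 10101000101
Gen 3 (rule 161): 01010010010
Gen 4 (rule 122): 10101101101
Gen 5 (rule 161): 01010010010
Gen 6 (rule 122): 10101101101
Gen 7 (rule 161): 01010010010
Gen 8 (rule 122): 10101101101
Gen 9 (rule 161): 01010010010
Gen 10 (rule 122): 10101101101
Gen 11 (rule 161): 01010010010
Gen 12 (rule 122): 10101101101
Gen 13 (rule 161): 01010010010

Answer: 1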